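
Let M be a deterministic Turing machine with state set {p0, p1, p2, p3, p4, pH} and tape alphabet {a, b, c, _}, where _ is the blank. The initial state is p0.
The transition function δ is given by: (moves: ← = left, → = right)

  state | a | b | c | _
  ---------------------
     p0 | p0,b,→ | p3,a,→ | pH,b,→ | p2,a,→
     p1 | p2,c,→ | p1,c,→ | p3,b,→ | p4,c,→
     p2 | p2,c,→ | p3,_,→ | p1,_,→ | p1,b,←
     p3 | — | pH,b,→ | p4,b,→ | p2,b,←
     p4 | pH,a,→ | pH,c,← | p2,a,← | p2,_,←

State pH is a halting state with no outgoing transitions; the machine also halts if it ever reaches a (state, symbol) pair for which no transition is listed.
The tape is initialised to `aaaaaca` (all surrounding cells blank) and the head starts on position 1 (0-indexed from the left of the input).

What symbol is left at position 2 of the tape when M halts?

state=p0 head=1 tape=a[a]aaaca   (p0,a)→(p0,b,→)
state=p0 head=2 tape=ab[a]aaca   (p0,a)→(p0,b,→)
state=p0 head=3 tape=abb[a]aca   (p0,a)→(p0,b,→)
state=p0 head=4 tape=abbb[a]ca   (p0,a)→(p0,b,→)
state=p0 head=5 tape=abbbb[c]a   (p0,c)→(pH,b,→)
state=pH head=6 tape=abbbbb[a]
Cell 2 holds b when M halts.

b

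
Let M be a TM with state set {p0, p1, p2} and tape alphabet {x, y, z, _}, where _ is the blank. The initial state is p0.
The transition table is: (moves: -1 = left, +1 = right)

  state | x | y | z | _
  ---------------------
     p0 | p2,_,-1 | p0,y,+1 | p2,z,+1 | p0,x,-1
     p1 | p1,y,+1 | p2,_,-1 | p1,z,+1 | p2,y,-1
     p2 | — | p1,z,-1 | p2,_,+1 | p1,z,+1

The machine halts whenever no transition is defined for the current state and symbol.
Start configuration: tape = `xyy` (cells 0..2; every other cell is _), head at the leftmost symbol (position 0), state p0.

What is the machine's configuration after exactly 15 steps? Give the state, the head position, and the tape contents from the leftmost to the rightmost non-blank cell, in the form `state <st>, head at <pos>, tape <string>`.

state=p0 head=0 tape=__[x]yy   (p0,x)→(p2,_,-1)
state=p2 head=-1 tape=_[_]_yy   (p2,_)→(p1,z,+1)
state=p1 head=0 tape=_z[_]yy   (p1,_)→(p2,y,-1)
state=p2 head=-1 tape=_[z]yyy   (p2,z)→(p2,_,+1)
state=p2 head=0 tape=__[y]yy   (p2,y)→(p1,z,-1)
state=p1 head=-1 tape=_[_]zyy   (p1,_)→(p2,y,-1)
state=p2 head=-2 tape=[_]yzyy   (p2,_)→(p1,z,+1)
state=p1 head=-1 tape=z[y]zyy   (p1,y)→(p2,_,-1)
state=p2 head=-2 tape=[z]_zyy   (p2,z)→(p2,_,+1)
state=p2 head=-1 tape=_[_]zyy   (p2,_)→(p1,z,+1)
state=p1 head=0 tape=_z[z]yy   (p1,z)→(p1,z,+1)
state=p1 head=1 tape=_zz[y]y   (p1,y)→(p2,_,-1)
state=p2 head=0 tape=_z[z]_y   (p2,z)→(p2,_,+1)
state=p2 head=1 tape=_z_[_]y   (p2,_)→(p1,z,+1)
state=p1 head=2 tape=_z_z[y]   (p1,y)→(p2,_,-1)
state=p2 head=1 tape=_z_[z]_
After 15 steps: state p2, head at 1, tape z_z.

state p2, head at 1, tape z_z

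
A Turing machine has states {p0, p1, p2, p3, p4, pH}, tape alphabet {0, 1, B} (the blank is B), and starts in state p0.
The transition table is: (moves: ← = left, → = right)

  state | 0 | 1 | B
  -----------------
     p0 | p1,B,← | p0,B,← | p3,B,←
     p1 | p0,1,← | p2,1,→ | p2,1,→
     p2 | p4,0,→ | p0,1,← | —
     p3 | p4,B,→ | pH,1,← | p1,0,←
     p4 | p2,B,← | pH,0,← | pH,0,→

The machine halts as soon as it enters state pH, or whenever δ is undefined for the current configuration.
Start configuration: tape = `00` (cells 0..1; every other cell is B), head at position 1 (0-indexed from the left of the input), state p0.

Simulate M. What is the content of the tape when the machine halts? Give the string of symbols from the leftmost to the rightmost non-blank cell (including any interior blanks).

p0 | BBB0[0]   read 0 → write B, move ←, go to p1
p1 | BBB[0]B   read 0 → write 1, move ←, go to p0
p0 | BB[B]1B   read B → write B, move ←, go to p3
p3 | B[B]B1B   read B → write 0, move ←, go to p1
p1 | [B]0B1B   read B → write 1, move →, go to p2
p2 | 1[0]B1B   read 0 → write 0, move →, go to p4
p4 | 10[B]1B   read B → write 0, move →, go to pH
pH | 100[1]B
The non-blank tape span at halt is 1001.

1001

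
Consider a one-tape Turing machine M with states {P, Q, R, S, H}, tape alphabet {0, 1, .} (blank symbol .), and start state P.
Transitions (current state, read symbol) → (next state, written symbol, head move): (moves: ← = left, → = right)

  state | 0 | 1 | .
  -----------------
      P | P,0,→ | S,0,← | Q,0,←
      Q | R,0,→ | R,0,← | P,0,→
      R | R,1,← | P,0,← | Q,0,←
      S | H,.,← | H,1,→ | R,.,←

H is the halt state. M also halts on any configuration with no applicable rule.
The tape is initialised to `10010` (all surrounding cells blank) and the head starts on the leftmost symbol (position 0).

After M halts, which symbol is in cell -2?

1

state=P head=0 tape=.....[1]0010   (P,1)→(S,0,←)
state=S head=-1 tape=....[.]00010   (S,.)→(R,.,←)
state=R head=-2 tape=...[.].00010   (R,.)→(Q,0,←)
state=Q head=-3 tape=..[.]0.00010   (Q,.)→(P,0,→)
state=P head=-2 tape=..0[0].00010   (P,0)→(P,0,→)
state=P head=-1 tape=..00[.]00010   (P,.)→(Q,0,←)
state=Q head=-2 tape=..0[0]000010   (Q,0)→(R,0,→)
state=R head=-1 tape=..00[0]00010   (R,0)→(R,1,←)
state=R head=-2 tape=..0[0]100010   (R,0)→(R,1,←)
state=R head=-3 tape=..[0]1100010   (R,0)→(R,1,←)
state=R head=-4 tape=.[.]11100010   (R,.)→(Q,0,←)
state=Q head=-5 tape=[.]011100010   (Q,.)→(P,0,→)
state=P head=-4 tape=0[0]11100010   (P,0)→(P,0,→)
state=P head=-3 tape=00[1]1100010   (P,1)→(S,0,←)
state=S head=-4 tape=0[0]01100010   (S,0)→(H,.,←)
state=H head=-5 tape=[0].01100010
Cell -2 holds 1 when M halts.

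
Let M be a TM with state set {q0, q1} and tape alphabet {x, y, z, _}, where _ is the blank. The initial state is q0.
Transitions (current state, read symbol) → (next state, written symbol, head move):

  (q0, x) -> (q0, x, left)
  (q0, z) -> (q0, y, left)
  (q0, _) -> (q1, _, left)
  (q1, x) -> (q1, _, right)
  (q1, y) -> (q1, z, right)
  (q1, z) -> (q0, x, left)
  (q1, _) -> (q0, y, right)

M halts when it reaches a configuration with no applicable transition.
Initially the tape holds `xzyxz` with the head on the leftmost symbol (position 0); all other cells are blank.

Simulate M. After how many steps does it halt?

state=q0 head=0 tape=__[x]zyxz   (q0,x)→(q0,x,left)
state=q0 head=-1 tape=_[_]xzyxz   (q0,_)→(q1,_,left)
state=q1 head=-2 tape=[_]_xzyxz   (q1,_)→(q0,y,right)
state=q0 head=-1 tape=y[_]xzyxz   (q0,_)→(q1,_,left)
state=q1 head=-2 tape=[y]_xzyxz   (q1,y)→(q1,z,right)
state=q1 head=-1 tape=z[_]xzyxz   (q1,_)→(q0,y,right)
state=q0 head=0 tape=zy[x]zyxz   (q0,x)→(q0,x,left)
state=q0 head=-1 tape=z[y]xzyxz
M halts after 7 transitions.

7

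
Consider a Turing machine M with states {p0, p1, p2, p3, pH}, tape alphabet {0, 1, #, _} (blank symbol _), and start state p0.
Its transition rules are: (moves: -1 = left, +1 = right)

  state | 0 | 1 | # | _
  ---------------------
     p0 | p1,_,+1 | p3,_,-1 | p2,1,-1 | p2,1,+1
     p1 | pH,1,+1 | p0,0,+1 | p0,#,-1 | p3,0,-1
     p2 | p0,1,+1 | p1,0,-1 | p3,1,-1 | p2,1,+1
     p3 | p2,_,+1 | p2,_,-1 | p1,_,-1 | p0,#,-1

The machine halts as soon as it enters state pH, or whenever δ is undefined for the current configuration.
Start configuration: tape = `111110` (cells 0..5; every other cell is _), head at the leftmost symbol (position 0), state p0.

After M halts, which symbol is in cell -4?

1

p0 | _______[1]11110   read 1 → write _, move -1, go to p3
p3 | ______[_]_11110   read _ → write #, move -1, go to p0
p0 | _____[_]#_11110   read _ → write 1, move +1, go to p2
p2 | _____1[#]_11110   read # → write 1, move -1, go to p3
p3 | _____[1]1_11110   read 1 → write _, move -1, go to p2
p2 | ____[_]_1_11110   read _ → write 1, move +1, go to p2
p2 | ____1[_]1_11110   read _ → write 1, move +1, go to p2
p2 | ____11[1]_11110   read 1 → write 0, move -1, go to p1
p1 | ____1[1]0_11110   read 1 → write 0, move +1, go to p0
p0 | ____10[0]_11110   read 0 → write _, move +1, go to p1
p1 | ____10_[_]11110   read _ → write 0, move -1, go to p3
p3 | ____10[_]011110   read _ → write #, move -1, go to p0
p0 | ____1[0]#011110   read 0 → write _, move +1, go to p1
p1 | ____1_[#]011110   read # → write #, move -1, go to p0
p0 | ____1[_]#011110   read _ → write 1, move +1, go to p2
p2 | ____11[#]011110   read # → write 1, move -1, go to p3
p3 | ____1[1]1011110   read 1 → write _, move -1, go to p2
p2 | ____[1]_1011110   read 1 → write 0, move -1, go to p1
p1 | ___[_]0_1011110   read _ → write 0, move -1, go to p3
p3 | __[_]00_1011110   read _ → write #, move -1, go to p0
p0 | _[_]#00_1011110   read _ → write 1, move +1, go to p2
p2 | _1[#]00_1011110   read # → write 1, move -1, go to p3
p3 | _[1]100_1011110   read 1 → write _, move -1, go to p2
p2 | [_]_100_1011110   read _ → write 1, move +1, go to p2
p2 | 1[_]100_1011110   read _ → write 1, move +1, go to p2
p2 | 11[1]00_1011110   read 1 → write 0, move -1, go to p1
p1 | 1[1]000_1011110   read 1 → write 0, move +1, go to p0
p0 | 10[0]00_1011110   read 0 → write _, move +1, go to p1
p1 | 10_[0]0_1011110   read 0 → write 1, move +1, go to pH
pH | 10_1[0]_1011110
Cell -4 holds 1 when M halts.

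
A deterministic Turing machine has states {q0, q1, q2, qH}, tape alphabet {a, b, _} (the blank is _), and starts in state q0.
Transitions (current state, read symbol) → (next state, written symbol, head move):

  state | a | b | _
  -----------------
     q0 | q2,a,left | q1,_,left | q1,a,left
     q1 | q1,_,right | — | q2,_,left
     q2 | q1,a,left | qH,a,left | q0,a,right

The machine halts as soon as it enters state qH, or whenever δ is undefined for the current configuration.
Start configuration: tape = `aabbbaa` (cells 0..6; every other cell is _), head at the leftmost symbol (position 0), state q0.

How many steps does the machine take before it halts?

state=q0 head=0 tape=___[a]abbbaa   (q0,a)→(q2,a,left)
state=q2 head=-1 tape=__[_]aabbbaa   (q2,_)→(q0,a,right)
state=q0 head=0 tape=__a[a]abbbaa   (q0,a)→(q2,a,left)
state=q2 head=-1 tape=__[a]aabbbaa   (q2,a)→(q1,a,left)
state=q1 head=-2 tape=_[_]aaabbbaa   (q1,_)→(q2,_,left)
state=q2 head=-3 tape=[_]_aaabbbaa   (q2,_)→(q0,a,right)
state=q0 head=-2 tape=a[_]aaabbbaa   (q0,_)→(q1,a,left)
state=q1 head=-3 tape=[a]aaaabbbaa   (q1,a)→(q1,_,right)
state=q1 head=-2 tape=_[a]aaabbbaa   (q1,a)→(q1,_,right)
state=q1 head=-1 tape=__[a]aabbbaa   (q1,a)→(q1,_,right)
state=q1 head=0 tape=___[a]abbbaa   (q1,a)→(q1,_,right)
state=q1 head=1 tape=____[a]bbbaa   (q1,a)→(q1,_,right)
state=q1 head=2 tape=_____[b]bbaa
M halts after 12 transitions.

12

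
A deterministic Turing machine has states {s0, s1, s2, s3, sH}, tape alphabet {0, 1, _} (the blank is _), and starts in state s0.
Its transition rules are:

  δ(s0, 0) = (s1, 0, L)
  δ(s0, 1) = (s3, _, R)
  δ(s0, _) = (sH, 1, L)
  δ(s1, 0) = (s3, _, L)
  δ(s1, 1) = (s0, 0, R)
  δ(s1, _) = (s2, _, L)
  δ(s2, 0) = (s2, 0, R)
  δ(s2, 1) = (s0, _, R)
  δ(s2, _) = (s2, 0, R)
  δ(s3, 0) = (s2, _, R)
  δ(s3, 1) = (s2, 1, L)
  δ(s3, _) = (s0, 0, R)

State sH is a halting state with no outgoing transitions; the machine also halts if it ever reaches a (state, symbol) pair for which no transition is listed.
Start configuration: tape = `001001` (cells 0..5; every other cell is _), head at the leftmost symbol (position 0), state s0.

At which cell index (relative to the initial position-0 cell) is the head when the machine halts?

5

state=s0 head=0 tape=__[0]01001_   (s0,0)→(s1,0,L)
state=s1 head=-1 tape=_[_]001001_   (s1,_)→(s2,_,L)
state=s2 head=-2 tape=[_]_001001_   (s2,_)→(s2,0,R)
state=s2 head=-1 tape=0[_]001001_   (s2,_)→(s2,0,R)
state=s2 head=0 tape=00[0]01001_   (s2,0)→(s2,0,R)
state=s2 head=1 tape=000[0]1001_   (s2,0)→(s2,0,R)
state=s2 head=2 tape=0000[1]001_   (s2,1)→(s0,_,R)
state=s0 head=3 tape=0000_[0]01_   (s0,0)→(s1,0,L)
state=s1 head=2 tape=0000[_]001_   (s1,_)→(s2,_,L)
state=s2 head=1 tape=000[0]_001_   (s2,0)→(s2,0,R)
state=s2 head=2 tape=0000[_]001_   (s2,_)→(s2,0,R)
state=s2 head=3 tape=00000[0]01_   (s2,0)→(s2,0,R)
state=s2 head=4 tape=000000[0]1_   (s2,0)→(s2,0,R)
state=s2 head=5 tape=0000000[1]_   (s2,1)→(s0,_,R)
state=s0 head=6 tape=0000000_[_]   (s0,_)→(sH,1,L)
state=sH head=5 tape=0000000[_]1
At halt the head is at cell 5.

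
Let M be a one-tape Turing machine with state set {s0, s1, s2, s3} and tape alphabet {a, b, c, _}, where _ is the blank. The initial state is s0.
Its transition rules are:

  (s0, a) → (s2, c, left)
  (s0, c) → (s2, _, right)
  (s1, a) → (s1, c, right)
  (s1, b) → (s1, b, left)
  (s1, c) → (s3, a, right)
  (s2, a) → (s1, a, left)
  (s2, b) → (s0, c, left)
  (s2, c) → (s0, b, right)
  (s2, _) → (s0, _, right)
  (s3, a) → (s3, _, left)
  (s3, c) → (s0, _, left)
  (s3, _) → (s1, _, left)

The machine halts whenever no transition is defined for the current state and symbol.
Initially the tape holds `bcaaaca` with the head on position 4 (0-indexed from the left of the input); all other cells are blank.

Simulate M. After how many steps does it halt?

state=s0 head=4 tape=bcaa[a]ca__   (s0,a)→(s2,c,left)
state=s2 head=3 tape=bca[a]cca__   (s2,a)→(s1,a,left)
state=s1 head=2 tape=bc[a]acca__   (s1,a)→(s1,c,right)
state=s1 head=3 tape=bcc[a]cca__   (s1,a)→(s1,c,right)
state=s1 head=4 tape=bccc[c]ca__   (s1,c)→(s3,a,right)
state=s3 head=5 tape=bccca[c]a__   (s3,c)→(s0,_,left)
state=s0 head=4 tape=bccc[a]_a__   (s0,a)→(s2,c,left)
state=s2 head=3 tape=bcc[c]c_a__   (s2,c)→(s0,b,right)
state=s0 head=4 tape=bccb[c]_a__   (s0,c)→(s2,_,right)
state=s2 head=5 tape=bccb_[_]a__   (s2,_)→(s0,_,right)
state=s0 head=6 tape=bccb__[a]__   (s0,a)→(s2,c,left)
state=s2 head=5 tape=bccb_[_]c__   (s2,_)→(s0,_,right)
state=s0 head=6 tape=bccb__[c]__   (s0,c)→(s2,_,right)
state=s2 head=7 tape=bccb___[_]_   (s2,_)→(s0,_,right)
state=s0 head=8 tape=bccb____[_]
M halts after 14 transitions.

14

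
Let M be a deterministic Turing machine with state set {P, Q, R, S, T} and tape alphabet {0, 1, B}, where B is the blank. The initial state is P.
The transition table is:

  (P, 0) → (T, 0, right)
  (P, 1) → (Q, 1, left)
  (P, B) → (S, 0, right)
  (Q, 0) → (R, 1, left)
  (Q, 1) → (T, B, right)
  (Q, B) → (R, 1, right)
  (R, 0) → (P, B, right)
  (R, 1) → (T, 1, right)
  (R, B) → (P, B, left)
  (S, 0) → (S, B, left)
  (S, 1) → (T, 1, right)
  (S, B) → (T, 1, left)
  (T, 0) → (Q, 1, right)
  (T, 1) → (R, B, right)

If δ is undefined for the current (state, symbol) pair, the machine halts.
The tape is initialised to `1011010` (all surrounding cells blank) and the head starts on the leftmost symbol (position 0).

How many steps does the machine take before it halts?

21

state=P head=0 tape=B[1]011010BBB   (P,1)→(Q,1,left)
state=Q head=-1 tape=[B]1011010BBB   (Q,B)→(R,1,right)
state=R head=0 tape=1[1]011010BBB   (R,1)→(T,1,right)
state=T head=1 tape=11[0]11010BBB   (T,0)→(Q,1,right)
state=Q head=2 tape=111[1]1010BBB   (Q,1)→(T,B,right)
state=T head=3 tape=111B[1]010BBB   (T,1)→(R,B,right)
state=R head=4 tape=111BB[0]10BBB   (R,0)→(P,B,right)
state=P head=5 tape=111BBB[1]0BBB   (P,1)→(Q,1,left)
state=Q head=4 tape=111BB[B]10BBB   (Q,B)→(R,1,right)
state=R head=5 tape=111BB1[1]0BBB   (R,1)→(T,1,right)
state=T head=6 tape=111BB11[0]BBB   (T,0)→(Q,1,right)
state=Q head=7 tape=111BB111[B]BB   (Q,B)→(R,1,right)
state=R head=8 tape=111BB1111[B]B   (R,B)→(P,B,left)
state=P head=7 tape=111BB111[1]BB   (P,1)→(Q,1,left)
state=Q head=6 tape=111BB11[1]1BB   (Q,1)→(T,B,right)
state=T head=7 tape=111BB11B[1]BB   (T,1)→(R,B,right)
state=R head=8 tape=111BB11BB[B]B   (R,B)→(P,B,left)
state=P head=7 tape=111BB11B[B]BB   (P,B)→(S,0,right)
state=S head=8 tape=111BB11B0[B]B   (S,B)→(T,1,left)
state=T head=7 tape=111BB11B[0]1B   (T,0)→(Q,1,right)
state=Q head=8 tape=111BB11B1[1]B   (Q,1)→(T,B,right)
state=T head=9 tape=111BB11B1B[B]
M halts after 21 transitions.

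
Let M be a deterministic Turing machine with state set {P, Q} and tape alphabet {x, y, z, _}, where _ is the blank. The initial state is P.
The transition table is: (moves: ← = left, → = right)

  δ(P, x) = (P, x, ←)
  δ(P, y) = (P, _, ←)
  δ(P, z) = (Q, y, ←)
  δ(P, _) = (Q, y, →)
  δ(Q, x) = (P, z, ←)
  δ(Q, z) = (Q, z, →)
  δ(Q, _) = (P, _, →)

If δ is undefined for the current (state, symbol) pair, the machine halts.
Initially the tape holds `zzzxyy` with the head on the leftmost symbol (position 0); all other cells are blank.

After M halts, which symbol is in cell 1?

_

state=P head=0 tape=__[z]zzxyy   (P,z)→(Q,y,←)
state=Q head=-1 tape=_[_]yzzxyy   (Q,_)→(P,_,→)
state=P head=0 tape=__[y]zzxyy   (P,y)→(P,_,←)
state=P head=-1 tape=_[_]_zzxyy   (P,_)→(Q,y,→)
state=Q head=0 tape=_y[_]zzxyy   (Q,_)→(P,_,→)
state=P head=1 tape=_y_[z]zxyy   (P,z)→(Q,y,←)
state=Q head=0 tape=_y[_]yzxyy   (Q,_)→(P,_,→)
state=P head=1 tape=_y_[y]zxyy   (P,y)→(P,_,←)
state=P head=0 tape=_y[_]_zxyy   (P,_)→(Q,y,→)
state=Q head=1 tape=_yy[_]zxyy   (Q,_)→(P,_,→)
state=P head=2 tape=_yy_[z]xyy   (P,z)→(Q,y,←)
state=Q head=1 tape=_yy[_]yxyy   (Q,_)→(P,_,→)
state=P head=2 tape=_yy_[y]xyy   (P,y)→(P,_,←)
state=P head=1 tape=_yy[_]_xyy   (P,_)→(Q,y,→)
state=Q head=2 tape=_yyy[_]xyy   (Q,_)→(P,_,→)
state=P head=3 tape=_yyy_[x]yy   (P,x)→(P,x,←)
state=P head=2 tape=_yyy[_]xyy   (P,_)→(Q,y,→)
state=Q head=3 tape=_yyyy[x]yy   (Q,x)→(P,z,←)
state=P head=2 tape=_yyy[y]zyy   (P,y)→(P,_,←)
state=P head=1 tape=_yy[y]_zyy   (P,y)→(P,_,←)
state=P head=0 tape=_y[y]__zyy   (P,y)→(P,_,←)
state=P head=-1 tape=_[y]___zyy   (P,y)→(P,_,←)
state=P head=-2 tape=[_]____zyy   (P,_)→(Q,y,→)
state=Q head=-1 tape=y[_]___zyy   (Q,_)→(P,_,→)
state=P head=0 tape=y_[_]__zyy   (P,_)→(Q,y,→)
state=Q head=1 tape=y_y[_]_zyy   (Q,_)→(P,_,→)
state=P head=2 tape=y_y_[_]zyy   (P,_)→(Q,y,→)
state=Q head=3 tape=y_y_y[z]yy   (Q,z)→(Q,z,→)
state=Q head=4 tape=y_y_yz[y]y
Cell 1 holds _ when M halts.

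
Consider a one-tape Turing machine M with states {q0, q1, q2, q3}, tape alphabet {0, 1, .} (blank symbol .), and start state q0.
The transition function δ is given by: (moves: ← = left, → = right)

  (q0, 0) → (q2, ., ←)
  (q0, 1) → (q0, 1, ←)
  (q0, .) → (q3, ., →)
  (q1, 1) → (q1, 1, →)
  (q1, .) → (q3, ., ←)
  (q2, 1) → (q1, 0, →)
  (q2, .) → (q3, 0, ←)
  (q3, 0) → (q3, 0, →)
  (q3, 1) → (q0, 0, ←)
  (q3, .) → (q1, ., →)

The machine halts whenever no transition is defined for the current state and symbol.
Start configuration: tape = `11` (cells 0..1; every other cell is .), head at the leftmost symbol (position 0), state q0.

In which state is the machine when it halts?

state=q0 head=0 tape=..[1]1   (q0,1)→(q0,1,←)
state=q0 head=-1 tape=.[.]11   (q0,.)→(q3,.,→)
state=q3 head=0 tape=..[1]1   (q3,1)→(q0,0,←)
state=q0 head=-1 tape=.[.]01   (q0,.)→(q3,.,→)
state=q3 head=0 tape=..[0]1   (q3,0)→(q3,0,→)
state=q3 head=1 tape=..0[1]   (q3,1)→(q0,0,←)
state=q0 head=0 tape=..[0]0   (q0,0)→(q2,.,←)
state=q2 head=-1 tape=.[.].0   (q2,.)→(q3,0,←)
state=q3 head=-2 tape=[.]0.0   (q3,.)→(q1,.,→)
state=q1 head=-1 tape=.[0].0
No transition is defined for (q1, 0); M halts in state q1.

q1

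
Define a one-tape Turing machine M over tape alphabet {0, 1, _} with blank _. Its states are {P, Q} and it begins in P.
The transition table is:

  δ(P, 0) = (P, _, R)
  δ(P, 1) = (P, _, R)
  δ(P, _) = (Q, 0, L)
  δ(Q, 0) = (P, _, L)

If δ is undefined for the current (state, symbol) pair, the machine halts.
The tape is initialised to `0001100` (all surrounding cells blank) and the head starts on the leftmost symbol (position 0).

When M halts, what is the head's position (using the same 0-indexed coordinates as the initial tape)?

state=P head=0 tape=[0]001100_   (P,0)→(P,_,R)
state=P head=1 tape=_[0]01100_   (P,0)→(P,_,R)
state=P head=2 tape=__[0]1100_   (P,0)→(P,_,R)
state=P head=3 tape=___[1]100_   (P,1)→(P,_,R)
state=P head=4 tape=____[1]00_   (P,1)→(P,_,R)
state=P head=5 tape=_____[0]0_   (P,0)→(P,_,R)
state=P head=6 tape=______[0]_   (P,0)→(P,_,R)
state=P head=7 tape=_______[_]   (P,_)→(Q,0,L)
state=Q head=6 tape=______[_]0
At halt the head is at cell 6.

6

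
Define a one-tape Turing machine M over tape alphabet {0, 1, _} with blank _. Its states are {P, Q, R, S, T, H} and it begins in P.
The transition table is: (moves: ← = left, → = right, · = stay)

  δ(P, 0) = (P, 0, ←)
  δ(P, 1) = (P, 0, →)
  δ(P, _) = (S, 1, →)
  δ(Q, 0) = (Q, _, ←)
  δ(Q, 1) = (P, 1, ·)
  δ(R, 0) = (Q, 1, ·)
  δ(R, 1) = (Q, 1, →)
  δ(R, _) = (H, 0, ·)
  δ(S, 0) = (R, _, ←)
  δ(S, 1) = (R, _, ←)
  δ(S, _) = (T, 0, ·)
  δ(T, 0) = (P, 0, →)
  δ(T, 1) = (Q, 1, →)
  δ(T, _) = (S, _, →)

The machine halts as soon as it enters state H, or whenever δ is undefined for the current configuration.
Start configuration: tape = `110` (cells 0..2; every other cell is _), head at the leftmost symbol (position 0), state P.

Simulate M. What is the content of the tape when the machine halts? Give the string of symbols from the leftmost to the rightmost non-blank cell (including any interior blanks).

P | _[1]10   read 1 → write 0, move →, go to P
P | _0[1]0   read 1 → write 0, move →, go to P
P | _00[0]   read 0 → write 0, move ←, go to P
P | _0[0]0   read 0 → write 0, move ←, go to P
P | _[0]00   read 0 → write 0, move ←, go to P
P | [_]000   read _ → write 1, move →, go to S
S | 1[0]00   read 0 → write _, move ←, go to R
R | [1]_00   read 1 → write 1, move →, go to Q
Q | 1[_]00
The non-blank tape span at halt is 1_00.

1_00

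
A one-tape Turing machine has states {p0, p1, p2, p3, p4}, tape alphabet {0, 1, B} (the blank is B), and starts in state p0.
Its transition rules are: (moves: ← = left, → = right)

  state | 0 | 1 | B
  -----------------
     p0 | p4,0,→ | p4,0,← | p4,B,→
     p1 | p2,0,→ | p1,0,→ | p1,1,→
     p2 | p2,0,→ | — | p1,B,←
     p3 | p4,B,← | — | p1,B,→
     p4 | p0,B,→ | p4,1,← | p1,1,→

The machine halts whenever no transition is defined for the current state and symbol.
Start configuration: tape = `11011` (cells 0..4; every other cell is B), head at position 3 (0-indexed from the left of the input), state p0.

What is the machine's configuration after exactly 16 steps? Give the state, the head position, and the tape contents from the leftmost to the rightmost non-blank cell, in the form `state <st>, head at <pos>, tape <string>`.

state p2, head at 5, tape 11B10

state=p0 head=3 tape=110[1]1B   (p0,1)→(p4,0,←)
state=p4 head=2 tape=11[0]01B   (p4,0)→(p0,B,→)
state=p0 head=3 tape=11B[0]1B   (p0,0)→(p4,0,→)
state=p4 head=4 tape=11B0[1]B   (p4,1)→(p4,1,←)
state=p4 head=3 tape=11B[0]1B   (p4,0)→(p0,B,→)
state=p0 head=4 tape=11BB[1]B   (p0,1)→(p4,0,←)
state=p4 head=3 tape=11B[B]0B   (p4,B)→(p1,1,→)
state=p1 head=4 tape=11B1[0]B   (p1,0)→(p2,0,→)
state=p2 head=5 tape=11B10[B]   (p2,B)→(p1,B,←)
state=p1 head=4 tape=11B1[0]B   (p1,0)→(p2,0,→)
state=p2 head=5 tape=11B10[B]   (p2,B)→(p1,B,←)
state=p1 head=4 tape=11B1[0]B   (p1,0)→(p2,0,→)
state=p2 head=5 tape=11B10[B]   (p2,B)→(p1,B,←)
state=p1 head=4 tape=11B1[0]B   (p1,0)→(p2,0,→)
state=p2 head=5 tape=11B10[B]   (p2,B)→(p1,B,←)
state=p1 head=4 tape=11B1[0]B   (p1,0)→(p2,0,→)
state=p2 head=5 tape=11B10[B]
After 16 steps: state p2, head at 5, tape 11B10.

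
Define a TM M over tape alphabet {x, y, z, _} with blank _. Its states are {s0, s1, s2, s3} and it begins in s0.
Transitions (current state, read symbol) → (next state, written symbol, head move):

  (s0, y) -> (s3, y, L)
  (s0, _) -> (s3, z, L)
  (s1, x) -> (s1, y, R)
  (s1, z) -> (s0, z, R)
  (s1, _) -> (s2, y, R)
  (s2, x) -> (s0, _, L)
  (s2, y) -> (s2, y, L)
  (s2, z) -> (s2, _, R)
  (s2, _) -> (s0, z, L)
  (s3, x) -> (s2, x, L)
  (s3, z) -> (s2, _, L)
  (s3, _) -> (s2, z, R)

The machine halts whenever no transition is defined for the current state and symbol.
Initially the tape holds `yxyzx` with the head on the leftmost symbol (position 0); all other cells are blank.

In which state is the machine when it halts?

s0

state=s0 head=0 tape=______[y]xyzx   (s0,y)→(s3,y,L)
state=s3 head=-1 tape=_____[_]yxyzx   (s3,_)→(s2,z,R)
state=s2 head=0 tape=_____z[y]xyzx   (s2,y)→(s2,y,L)
state=s2 head=-1 tape=_____[z]yxyzx   (s2,z)→(s2,_,R)
state=s2 head=0 tape=______[y]xyzx   (s2,y)→(s2,y,L)
state=s2 head=-1 tape=_____[_]yxyzx   (s2,_)→(s0,z,L)
state=s0 head=-2 tape=____[_]zyxyzx   (s0,_)→(s3,z,L)
state=s3 head=-3 tape=___[_]zzyxyzx   (s3,_)→(s2,z,R)
state=s2 head=-2 tape=___z[z]zyxyzx   (s2,z)→(s2,_,R)
state=s2 head=-1 tape=___z_[z]yxyzx   (s2,z)→(s2,_,R)
state=s2 head=0 tape=___z__[y]xyzx   (s2,y)→(s2,y,L)
state=s2 head=-1 tape=___z_[_]yxyzx   (s2,_)→(s0,z,L)
state=s0 head=-2 tape=___z[_]zyxyzx   (s0,_)→(s3,z,L)
state=s3 head=-3 tape=___[z]zzyxyzx   (s3,z)→(s2,_,L)
state=s2 head=-4 tape=__[_]_zzyxyzx   (s2,_)→(s0,z,L)
state=s0 head=-5 tape=_[_]z_zzyxyzx   (s0,_)→(s3,z,L)
state=s3 head=-6 tape=[_]zz_zzyxyzx   (s3,_)→(s2,z,R)
state=s2 head=-5 tape=z[z]z_zzyxyzx   (s2,z)→(s2,_,R)
state=s2 head=-4 tape=z_[z]_zzyxyzx   (s2,z)→(s2,_,R)
state=s2 head=-3 tape=z__[_]zzyxyzx   (s2,_)→(s0,z,L)
state=s0 head=-4 tape=z_[_]zzzyxyzx   (s0,_)→(s3,z,L)
state=s3 head=-5 tape=z[_]zzzzyxyzx   (s3,_)→(s2,z,R)
state=s2 head=-4 tape=zz[z]zzzyxyzx   (s2,z)→(s2,_,R)
state=s2 head=-3 tape=zz_[z]zzyxyzx   (s2,z)→(s2,_,R)
state=s2 head=-2 tape=zz__[z]zyxyzx   (s2,z)→(s2,_,R)
state=s2 head=-1 tape=zz___[z]yxyzx   (s2,z)→(s2,_,R)
state=s2 head=0 tape=zz____[y]xyzx   (s2,y)→(s2,y,L)
state=s2 head=-1 tape=zz___[_]yxyzx   (s2,_)→(s0,z,L)
state=s0 head=-2 tape=zz__[_]zyxyzx   (s0,_)→(s3,z,L)
state=s3 head=-3 tape=zz_[_]zzyxyzx   (s3,_)→(s2,z,R)
state=s2 head=-2 tape=zz_z[z]zyxyzx   (s2,z)→(s2,_,R)
state=s2 head=-1 tape=zz_z_[z]yxyzx   (s2,z)→(s2,_,R)
state=s2 head=0 tape=zz_z__[y]xyzx   (s2,y)→(s2,y,L)
state=s2 head=-1 tape=zz_z_[_]yxyzx   (s2,_)→(s0,z,L)
state=s0 head=-2 tape=zz_z[_]zyxyzx   (s0,_)→(s3,z,L)
state=s3 head=-3 tape=zz_[z]zzyxyzx   (s3,z)→(s2,_,L)
state=s2 head=-4 tape=zz[_]_zzyxyzx   (s2,_)→(s0,z,L)
state=s0 head=-5 tape=z[z]z_zzyxyzx
No transition is defined for (s0, z); M halts in state s0.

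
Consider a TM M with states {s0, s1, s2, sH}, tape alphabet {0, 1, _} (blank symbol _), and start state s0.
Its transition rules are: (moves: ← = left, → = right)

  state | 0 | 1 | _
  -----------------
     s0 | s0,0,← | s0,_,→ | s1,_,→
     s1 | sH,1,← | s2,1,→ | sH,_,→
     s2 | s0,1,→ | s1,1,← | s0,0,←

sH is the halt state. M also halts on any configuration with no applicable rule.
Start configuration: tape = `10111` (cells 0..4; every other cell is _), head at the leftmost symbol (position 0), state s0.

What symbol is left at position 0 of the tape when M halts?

_

state=s0 head=0 tape=[1]0111   (s0,1)→(s0,_,→)
state=s0 head=1 tape=_[0]111   (s0,0)→(s0,0,←)
state=s0 head=0 tape=[_]0111   (s0,_)→(s1,_,→)
state=s1 head=1 tape=_[0]111   (s1,0)→(sH,1,←)
state=sH head=0 tape=[_]1111
Cell 0 holds _ when M halts.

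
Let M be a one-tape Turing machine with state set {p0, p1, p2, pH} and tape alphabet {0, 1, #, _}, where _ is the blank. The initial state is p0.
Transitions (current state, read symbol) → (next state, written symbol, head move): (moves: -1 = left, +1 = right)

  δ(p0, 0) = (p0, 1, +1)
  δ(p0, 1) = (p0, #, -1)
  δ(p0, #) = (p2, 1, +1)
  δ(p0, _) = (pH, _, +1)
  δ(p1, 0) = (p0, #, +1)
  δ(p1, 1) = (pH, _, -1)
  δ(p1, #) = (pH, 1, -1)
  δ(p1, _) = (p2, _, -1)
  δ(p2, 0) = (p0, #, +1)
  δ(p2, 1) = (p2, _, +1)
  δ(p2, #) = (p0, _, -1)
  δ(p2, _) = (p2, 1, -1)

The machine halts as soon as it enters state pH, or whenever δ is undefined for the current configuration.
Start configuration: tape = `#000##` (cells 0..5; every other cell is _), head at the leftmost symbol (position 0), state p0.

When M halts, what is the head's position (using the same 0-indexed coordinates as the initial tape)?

0

state=p0 head=0 tape=_[#]000##   (p0,#)→(p2,1,+1)
state=p2 head=1 tape=_1[0]00##   (p2,0)→(p0,#,+1)
state=p0 head=2 tape=_1#[0]0##   (p0,0)→(p0,1,+1)
state=p0 head=3 tape=_1#1[0]##   (p0,0)→(p0,1,+1)
state=p0 head=4 tape=_1#11[#]#   (p0,#)→(p2,1,+1)
state=p2 head=5 tape=_1#111[#]   (p2,#)→(p0,_,-1)
state=p0 head=4 tape=_1#11[1]_   (p0,1)→(p0,#,-1)
state=p0 head=3 tape=_1#1[1]#_   (p0,1)→(p0,#,-1)
state=p0 head=2 tape=_1#[1]##_   (p0,1)→(p0,#,-1)
state=p0 head=1 tape=_1[#]###_   (p0,#)→(p2,1,+1)
state=p2 head=2 tape=_11[#]##_   (p2,#)→(p0,_,-1)
state=p0 head=1 tape=_1[1]_##_   (p0,1)→(p0,#,-1)
state=p0 head=0 tape=_[1]#_##_   (p0,1)→(p0,#,-1)
state=p0 head=-1 tape=[_]##_##_   (p0,_)→(pH,_,+1)
state=pH head=0 tape=_[#]#_##_
At halt the head is at cell 0.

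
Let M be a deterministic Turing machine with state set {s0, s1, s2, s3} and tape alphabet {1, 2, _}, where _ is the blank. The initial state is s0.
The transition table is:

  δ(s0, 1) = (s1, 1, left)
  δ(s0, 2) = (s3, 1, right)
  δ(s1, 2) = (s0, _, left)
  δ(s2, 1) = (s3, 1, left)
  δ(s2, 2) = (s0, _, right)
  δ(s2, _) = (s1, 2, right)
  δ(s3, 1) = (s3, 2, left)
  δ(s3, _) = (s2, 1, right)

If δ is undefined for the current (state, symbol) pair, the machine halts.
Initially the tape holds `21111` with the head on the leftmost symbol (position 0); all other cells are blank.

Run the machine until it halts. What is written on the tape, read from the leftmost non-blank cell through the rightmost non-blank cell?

1111_112

state=s0 head=0 tape=_[2]1111___   (s0,2)→(s3,1,right)
state=s3 head=1 tape=_1[1]111___   (s3,1)→(s3,2,left)
state=s3 head=0 tape=_[1]2111___   (s3,1)→(s3,2,left)
state=s3 head=-1 tape=[_]22111___   (s3,_)→(s2,1,right)
state=s2 head=0 tape=1[2]2111___   (s2,2)→(s0,_,right)
state=s0 head=1 tape=1_[2]111___   (s0,2)→(s3,1,right)
state=s3 head=2 tape=1_1[1]11___   (s3,1)→(s3,2,left)
state=s3 head=1 tape=1_[1]211___   (s3,1)→(s3,2,left)
state=s3 head=0 tape=1[_]2211___   (s3,_)→(s2,1,right)
state=s2 head=1 tape=11[2]211___   (s2,2)→(s0,_,right)
state=s0 head=2 tape=11_[2]11___   (s0,2)→(s3,1,right)
state=s3 head=3 tape=11_1[1]1___   (s3,1)→(s3,2,left)
state=s3 head=2 tape=11_[1]21___   (s3,1)→(s3,2,left)
state=s3 head=1 tape=11[_]221___   (s3,_)→(s2,1,right)
state=s2 head=2 tape=111[2]21___   (s2,2)→(s0,_,right)
state=s0 head=3 tape=111_[2]1___   (s0,2)→(s3,1,right)
state=s3 head=4 tape=111_1[1]___   (s3,1)→(s3,2,left)
state=s3 head=3 tape=111_[1]2___   (s3,1)→(s3,2,left)
state=s3 head=2 tape=111[_]22___   (s3,_)→(s2,1,right)
state=s2 head=3 tape=1111[2]2___   (s2,2)→(s0,_,right)
state=s0 head=4 tape=1111_[2]___   (s0,2)→(s3,1,right)
state=s3 head=5 tape=1111_1[_]__   (s3,_)→(s2,1,right)
state=s2 head=6 tape=1111_11[_]_   (s2,_)→(s1,2,right)
state=s1 head=7 tape=1111_112[_]
The non-blank tape span at halt is 1111_112.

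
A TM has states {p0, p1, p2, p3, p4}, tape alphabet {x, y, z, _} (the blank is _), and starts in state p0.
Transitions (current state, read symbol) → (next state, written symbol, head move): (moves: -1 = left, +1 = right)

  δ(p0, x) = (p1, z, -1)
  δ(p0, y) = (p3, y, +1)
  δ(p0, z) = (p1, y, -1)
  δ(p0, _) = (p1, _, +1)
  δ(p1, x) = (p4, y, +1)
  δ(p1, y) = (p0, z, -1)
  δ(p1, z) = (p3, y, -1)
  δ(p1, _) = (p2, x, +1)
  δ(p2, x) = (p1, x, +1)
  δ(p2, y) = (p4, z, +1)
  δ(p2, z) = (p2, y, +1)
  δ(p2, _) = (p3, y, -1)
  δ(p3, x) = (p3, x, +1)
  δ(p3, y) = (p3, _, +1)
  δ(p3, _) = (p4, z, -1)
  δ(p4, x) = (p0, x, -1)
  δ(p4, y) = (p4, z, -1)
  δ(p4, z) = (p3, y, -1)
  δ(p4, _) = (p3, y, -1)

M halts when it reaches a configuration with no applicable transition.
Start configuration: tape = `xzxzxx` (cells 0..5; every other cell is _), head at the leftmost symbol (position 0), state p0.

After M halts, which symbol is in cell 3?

x

p0 | _[x]zxzxx__   read x → write z, move -1, go to p1
p1 | [_]zzxzxx__   read _ → write x, move +1, go to p2
p2 | x[z]zxzxx__   read z → write y, move +1, go to p2
p2 | xy[z]xzxx__   read z → write y, move +1, go to p2
p2 | xyy[x]zxx__   read x → write x, move +1, go to p1
p1 | xyyx[z]xx__   read z → write y, move -1, go to p3
p3 | xyy[x]yxx__   read x → write x, move +1, go to p3
p3 | xyyx[y]xx__   read y → write _, move +1, go to p3
p3 | xyyx_[x]x__   read x → write x, move +1, go to p3
p3 | xyyx_x[x]__   read x → write x, move +1, go to p3
p3 | xyyx_xx[_]_   read _ → write z, move -1, go to p4
p4 | xyyx_x[x]z_   read x → write x, move -1, go to p0
p0 | xyyx_[x]xz_   read x → write z, move -1, go to p1
p1 | xyyx[_]zxz_   read _ → write x, move +1, go to p2
p2 | xyyxx[z]xz_   read z → write y, move +1, go to p2
p2 | xyyxxy[x]z_   read x → write x, move +1, go to p1
p1 | xyyxxyx[z]_   read z → write y, move -1, go to p3
p3 | xyyxxy[x]y_   read x → write x, move +1, go to p3
p3 | xyyxxyx[y]_   read y → write _, move +1, go to p3
p3 | xyyxxyx_[_]   read _ → write z, move -1, go to p4
p4 | xyyxxyx[_]z   read _ → write y, move -1, go to p3
p3 | xyyxxy[x]yz   read x → write x, move +1, go to p3
p3 | xyyxxyx[y]z   read y → write _, move +1, go to p3
p3 | xyyxxyx_[z]
Cell 3 holds x when M halts.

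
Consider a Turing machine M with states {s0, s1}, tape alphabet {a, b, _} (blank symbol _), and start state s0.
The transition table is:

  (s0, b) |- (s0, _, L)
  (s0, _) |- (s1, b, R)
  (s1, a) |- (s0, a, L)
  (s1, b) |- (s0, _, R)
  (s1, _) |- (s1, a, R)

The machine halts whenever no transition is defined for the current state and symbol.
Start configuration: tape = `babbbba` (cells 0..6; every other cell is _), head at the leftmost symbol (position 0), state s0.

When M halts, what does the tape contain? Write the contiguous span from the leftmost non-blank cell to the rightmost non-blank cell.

baabbbba

state=s0 head=0 tape=_[b]abbbba   (s0,b)→(s0,_,L)
state=s0 head=-1 tape=[_]_abbbba   (s0,_)→(s1,b,R)
state=s1 head=0 tape=b[_]abbbba   (s1,_)→(s1,a,R)
state=s1 head=1 tape=ba[a]bbbba   (s1,a)→(s0,a,L)
state=s0 head=0 tape=b[a]abbbba
The non-blank tape span at halt is baabbbba.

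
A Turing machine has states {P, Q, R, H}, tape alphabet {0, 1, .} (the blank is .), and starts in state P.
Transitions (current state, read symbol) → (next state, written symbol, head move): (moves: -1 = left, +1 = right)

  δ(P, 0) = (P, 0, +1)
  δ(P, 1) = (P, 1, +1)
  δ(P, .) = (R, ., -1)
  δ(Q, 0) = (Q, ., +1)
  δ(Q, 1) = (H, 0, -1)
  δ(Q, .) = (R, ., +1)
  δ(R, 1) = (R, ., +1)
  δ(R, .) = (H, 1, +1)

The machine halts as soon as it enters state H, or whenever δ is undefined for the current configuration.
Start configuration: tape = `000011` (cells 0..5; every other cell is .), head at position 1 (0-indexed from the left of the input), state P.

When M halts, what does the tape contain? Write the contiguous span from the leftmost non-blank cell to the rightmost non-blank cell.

00001.1

P | 0[0]0011..   read 0 → write 0, move +1, go to P
P | 00[0]011..   read 0 → write 0, move +1, go to P
P | 000[0]11..   read 0 → write 0, move +1, go to P
P | 0000[1]1..   read 1 → write 1, move +1, go to P
P | 00001[1]..   read 1 → write 1, move +1, go to P
P | 000011[.].   read . → write ., move -1, go to R
R | 00001[1]..   read 1 → write ., move +1, go to R
R | 00001.[.].   read . → write 1, move +1, go to H
H | 00001.1[.]
The non-blank tape span at halt is 00001.1.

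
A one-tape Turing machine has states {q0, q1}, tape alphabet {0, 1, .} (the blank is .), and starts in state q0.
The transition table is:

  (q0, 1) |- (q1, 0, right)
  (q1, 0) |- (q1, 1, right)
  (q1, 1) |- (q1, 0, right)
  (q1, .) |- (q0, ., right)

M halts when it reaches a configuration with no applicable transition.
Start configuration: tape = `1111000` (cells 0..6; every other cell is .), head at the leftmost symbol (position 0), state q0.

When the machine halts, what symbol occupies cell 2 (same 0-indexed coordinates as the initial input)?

q0 | [1]111000..   read 1 → write 0, move right, go to q1
q1 | 0[1]11000..   read 1 → write 0, move right, go to q1
q1 | 00[1]1000..   read 1 → write 0, move right, go to q1
q1 | 000[1]000..   read 1 → write 0, move right, go to q1
q1 | 0000[0]00..   read 0 → write 1, move right, go to q1
q1 | 00001[0]0..   read 0 → write 1, move right, go to q1
q1 | 000011[0]..   read 0 → write 1, move right, go to q1
q1 | 0000111[.].   read . → write ., move right, go to q0
q0 | 0000111.[.]
Cell 2 holds 0 when M halts.

0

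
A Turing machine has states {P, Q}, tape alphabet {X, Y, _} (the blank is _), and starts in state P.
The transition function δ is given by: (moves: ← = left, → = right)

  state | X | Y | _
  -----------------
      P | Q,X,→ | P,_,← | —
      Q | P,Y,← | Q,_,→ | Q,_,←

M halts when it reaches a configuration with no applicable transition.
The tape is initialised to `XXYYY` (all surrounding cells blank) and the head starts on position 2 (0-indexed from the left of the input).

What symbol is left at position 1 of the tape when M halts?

_

P | _XX[Y]YY   read Y → write _, move ←, go to P
P | _X[X]_YY   read X → write X, move →, go to Q
Q | _XX[_]YY   read _ → write _, move ←, go to Q
Q | _X[X]_YY   read X → write Y, move ←, go to P
P | _[X]Y_YY   read X → write X, move →, go to Q
Q | _X[Y]_YY   read Y → write _, move →, go to Q
Q | _X_[_]YY   read _ → write _, move ←, go to Q
Q | _X[_]_YY   read _ → write _, move ←, go to Q
Q | _[X]__YY   read X → write Y, move ←, go to P
P | [_]Y__YY
Cell 1 holds _ when M halts.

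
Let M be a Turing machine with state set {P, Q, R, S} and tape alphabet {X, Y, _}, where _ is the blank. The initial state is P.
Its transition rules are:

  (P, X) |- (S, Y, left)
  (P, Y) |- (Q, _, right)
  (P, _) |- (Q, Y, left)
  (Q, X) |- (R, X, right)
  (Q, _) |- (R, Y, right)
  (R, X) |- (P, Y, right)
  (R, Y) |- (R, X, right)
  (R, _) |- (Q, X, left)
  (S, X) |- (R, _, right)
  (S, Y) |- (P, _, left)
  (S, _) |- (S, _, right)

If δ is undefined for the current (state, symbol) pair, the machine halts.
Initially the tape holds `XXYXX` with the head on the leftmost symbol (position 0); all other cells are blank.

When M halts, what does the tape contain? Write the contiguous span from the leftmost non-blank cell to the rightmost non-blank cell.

P | ____[X]XYXX__   read X → write Y, move left, go to S
S | ___[_]YXYXX__   read _ → write _, move right, go to S
S | ____[Y]XYXX__   read Y → write _, move left, go to P
P | ___[_]_XYXX__   read _ → write Y, move left, go to Q
Q | __[_]Y_XYXX__   read _ → write Y, move right, go to R
R | __Y[Y]_XYXX__   read Y → write X, move right, go to R
R | __YX[_]XYXX__   read _ → write X, move left, go to Q
Q | __Y[X]XXYXX__   read X → write X, move right, go to R
R | __YX[X]XYXX__   read X → write Y, move right, go to P
P | __YXY[X]YXX__   read X → write Y, move left, go to S
S | __YX[Y]YYXX__   read Y → write _, move left, go to P
P | __Y[X]_YYXX__   read X → write Y, move left, go to S
S | __[Y]Y_YYXX__   read Y → write _, move left, go to P
P | _[_]_Y_YYXX__   read _ → write Y, move left, go to Q
Q | [_]Y_Y_YYXX__   read _ → write Y, move right, go to R
R | Y[Y]_Y_YYXX__   read Y → write X, move right, go to R
R | YX[_]Y_YYXX__   read _ → write X, move left, go to Q
Q | Y[X]XY_YYXX__   read X → write X, move right, go to R
R | YX[X]Y_YYXX__   read X → write Y, move right, go to P
P | YXY[Y]_YYXX__   read Y → write _, move right, go to Q
Q | YXY_[_]YYXX__   read _ → write Y, move right, go to R
R | YXY_Y[Y]YXX__   read Y → write X, move right, go to R
R | YXY_YX[Y]XX__   read Y → write X, move right, go to R
R | YXY_YXX[X]X__   read X → write Y, move right, go to P
P | YXY_YXXY[X]__   read X → write Y, move left, go to S
S | YXY_YXX[Y]Y__   read Y → write _, move left, go to P
P | YXY_YX[X]_Y__   read X → write Y, move left, go to S
S | YXY_Y[X]Y_Y__   read X → write _, move right, go to R
R | YXY_Y_[Y]_Y__   read Y → write X, move right, go to R
R | YXY_Y_X[_]Y__   read _ → write X, move left, go to Q
Q | YXY_Y_[X]XY__   read X → write X, move right, go to R
R | YXY_Y_X[X]Y__   read X → write Y, move right, go to P
P | YXY_Y_XY[Y]__   read Y → write _, move right, go to Q
Q | YXY_Y_XY_[_]_   read _ → write Y, move right, go to R
R | YXY_Y_XY_Y[_]   read _ → write X, move left, go to Q
Q | YXY_Y_XY_[Y]X
The non-blank tape span at halt is YXY_Y_XY_YX.

YXY_Y_XY_YX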